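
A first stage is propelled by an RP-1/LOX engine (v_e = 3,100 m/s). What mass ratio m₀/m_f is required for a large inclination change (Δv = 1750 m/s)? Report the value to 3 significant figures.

mass ratio ≈ 1.76

m₀/m_f = exp(Δv / v_e) = exp(1750 / 3100.0) = exp(0.5645) = 1.7586.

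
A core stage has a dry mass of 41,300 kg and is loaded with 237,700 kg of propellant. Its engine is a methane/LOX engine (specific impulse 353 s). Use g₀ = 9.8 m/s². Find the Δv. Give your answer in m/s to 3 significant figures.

Δv ≈ 6610 m/s

v_e = Isp · g₀ = 353 × 9.8 = 3459.4 m/s.
m₀ = m_dry + m_prop = 41,300 + 237,700 = 279,000 kg.
From the ideal rocket equation, Δv = v_e · ln(m₀/m_f) = 3459.4 × ln(6.755) = 3459.4 × 1.9103 ≈ 6608.7 m/s.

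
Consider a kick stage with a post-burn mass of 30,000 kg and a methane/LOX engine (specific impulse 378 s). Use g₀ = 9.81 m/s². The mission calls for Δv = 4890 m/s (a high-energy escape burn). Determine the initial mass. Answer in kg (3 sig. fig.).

v_e = Isp · g₀ = 378 × 9.81 = 3708.2 m/s.
m₀/m_f = exp(Δv / v_e) = exp(4890 / 3708.2) = exp(1.3187) = 3.7386.
m₀ = m_f × 3.7386 = 30,000 × 3.7386 = 112,158 kg.

initial mass ≈ 112000 kg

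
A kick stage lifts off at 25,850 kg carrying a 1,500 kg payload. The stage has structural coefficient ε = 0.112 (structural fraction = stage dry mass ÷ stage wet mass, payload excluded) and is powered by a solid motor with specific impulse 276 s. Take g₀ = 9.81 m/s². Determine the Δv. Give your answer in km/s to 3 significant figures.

Stage wet mass = m₀ − payload = 25,850 − 1,500 = 24,350 kg.
Stage dry mass = ε × stage wet mass = 0.112 × 24,350 = 2,727.2 kg.
Burnout mass m_f = stage dry + payload = 2,727.2 + 1,500 = 4,227.2 kg.
v_e = Isp · g₀ = 276 × 9.81 = 2707.6 m/s.
Δv = v_e · ln(25,850/4,227.2) = 2707.6 × ln(6.115) = 2707.6 × 1.8108 ≈ 4903 m/s.

Δv ≈ 4.90 km/s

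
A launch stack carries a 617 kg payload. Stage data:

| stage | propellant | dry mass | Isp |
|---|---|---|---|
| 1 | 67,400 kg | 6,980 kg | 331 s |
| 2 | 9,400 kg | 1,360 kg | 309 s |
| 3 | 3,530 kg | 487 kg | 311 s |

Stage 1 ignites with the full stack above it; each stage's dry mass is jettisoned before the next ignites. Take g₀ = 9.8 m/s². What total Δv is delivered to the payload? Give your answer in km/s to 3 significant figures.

Δv ≈ 11.7 km/s

Ignition mass of stage 1 = 67,400+6,980 + 9,400+1,360 + 3,530+487 + 617 = 89,774 kg.
Stage 1: m₀ = 89,774 kg, m_f = 89,774 − 67,400 = 22,374 kg; Δv = 331×9.8×ln(4.012) = 3243.8×1.3894 ≈ 4507 m/s.
Stage 2: m₀ = 15,394 kg, m_f = 15,394 − 9,400 = 5,994 kg; Δv = 309×9.8×ln(2.568) = 3028.2×0.9432 ≈ 2856 m/s.
Stage 3: m₀ = 4,634 kg, m_f = 4,634 − 3,530 = 1,104 kg; Δv = 311×9.8×ln(4.197) = 3047.8×1.4345 ≈ 4372 m/s.
Total Δv = 4507 + 2856 + 4372 = 11735 m/s.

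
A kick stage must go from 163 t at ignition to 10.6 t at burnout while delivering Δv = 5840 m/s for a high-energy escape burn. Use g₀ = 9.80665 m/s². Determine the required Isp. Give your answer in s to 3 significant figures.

ln(m₀/m_f) = ln(163000/10600) = ln(15.38) = 2.7329.
Using Δv = v_e ln(m₀/m_f): v_e = Δv / ln(m₀/m_f) = 5840 / 2.7329 = 2136.9 m/s.
Isp = v_e / g₀ = 2136.9 / 9.80665 = 217.9 s.

Isp ≈ 218 s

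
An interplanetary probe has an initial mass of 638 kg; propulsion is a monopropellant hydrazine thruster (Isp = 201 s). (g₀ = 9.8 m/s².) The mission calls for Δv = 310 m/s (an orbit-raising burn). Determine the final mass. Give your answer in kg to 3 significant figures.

v_e = Isp · g₀ = 201 × 9.8 = 1969.8 m/s.
By the Tsiolkovsky rocket equation, m₀/m_f = exp(Δv / v_e) = exp(310 / 1969.8) = exp(0.1574) = 1.1704.
m_f = m₀ / 1.1704 = 638 / 1.1704 = 545.113 kg.

final mass ≈ 545 kg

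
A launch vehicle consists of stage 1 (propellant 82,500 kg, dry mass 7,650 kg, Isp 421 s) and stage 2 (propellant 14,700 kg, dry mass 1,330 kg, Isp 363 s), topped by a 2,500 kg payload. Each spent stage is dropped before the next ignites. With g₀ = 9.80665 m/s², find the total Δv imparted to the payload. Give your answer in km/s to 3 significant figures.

Ignition mass of stage 1 = 82,500+7,650 + 14,700+1,330 + 2,500 = 108,680 kg.
Stage 1: m₀ = 108,680 kg, m_f = 108,680 − 82,500 = 26,180 kg; Δv = 421×9.80665×ln(4.151) = 4128.6×1.4234 ≈ 5877 m/s.
Stage 2: m₀ = 18,530 kg, m_f = 18,530 − 14,700 = 3,830 kg; Δv = 363×9.80665×ln(4.838) = 3559.8×1.5765 ≈ 5612 m/s.
Total Δv = 5877 + 5612 = 11489 m/s.

Δv ≈ 11.5 km/s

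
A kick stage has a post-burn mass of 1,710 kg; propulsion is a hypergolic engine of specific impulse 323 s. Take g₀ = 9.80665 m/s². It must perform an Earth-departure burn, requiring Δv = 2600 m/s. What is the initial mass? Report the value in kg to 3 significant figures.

v_e = Isp · g₀ = 323 × 9.80665 = 3167.5 m/s.
Rocket equation: m₀/m_f = exp(Δv / v_e) = exp(2600 / 3167.5) = exp(0.8208) = 2.2724.
m₀ = m_f × 2.2724 = 1,710 × 2.2724 = 3,885.8 kg.

initial mass ≈ 3890 kg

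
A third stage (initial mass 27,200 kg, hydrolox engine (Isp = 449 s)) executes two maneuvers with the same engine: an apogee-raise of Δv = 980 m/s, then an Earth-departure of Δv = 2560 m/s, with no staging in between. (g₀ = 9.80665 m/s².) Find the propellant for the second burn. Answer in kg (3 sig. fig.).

v_e = Isp · g₀ = 449 × 9.80665 = 4403.2 m/s.
After the first burn: m = 27200 × exp(−980/4403.2) = 27200 × 0.80046 = 21,772.5 kg.
After the second burn: m = 21,772.5 × exp(−2560/4403.2) = 21,772.5 × 0.55912 = 12,173.4 kg.
Second-burn propellant = 21,772.5 − 12,173.4 = 9,599.1 kg.

propellant for the second burn ≈ 9600 kg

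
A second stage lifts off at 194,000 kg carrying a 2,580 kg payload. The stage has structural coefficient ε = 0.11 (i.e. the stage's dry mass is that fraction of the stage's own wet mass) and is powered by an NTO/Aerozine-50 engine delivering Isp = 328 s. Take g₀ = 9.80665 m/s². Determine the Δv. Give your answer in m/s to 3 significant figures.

Stage wet mass = m₀ − payload = 194,000 − 2,580 = 191,420 kg.
Stage dry mass = ε × stage wet mass = 0.11 × 191,420 = 21,056.2 kg.
Burnout mass m_f = stage dry + payload = 21,056.2 + 2,580 = 23,636.2 kg.
v_e = Isp · g₀ = 328 × 9.80665 = 3216.6 m/s.
Δv = v_e · ln(194,000/23,636.2) = 3216.6 × ln(8.208) = 3216.6 × 2.1051 ≈ 6771 m/s.

Δv ≈ 6770 m/s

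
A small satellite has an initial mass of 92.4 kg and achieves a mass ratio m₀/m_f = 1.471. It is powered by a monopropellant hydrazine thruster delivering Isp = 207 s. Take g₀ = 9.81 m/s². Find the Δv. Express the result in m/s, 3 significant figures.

Δv ≈ 784 m/s

v_e = Isp · g₀ = 207 × 9.81 = 2030.7 m/s.
By the Tsiolkovsky rocket equation, Δv = v_e · ln(1.471) = 2030.7 × 0.3859 ≈ 783.7 m/s.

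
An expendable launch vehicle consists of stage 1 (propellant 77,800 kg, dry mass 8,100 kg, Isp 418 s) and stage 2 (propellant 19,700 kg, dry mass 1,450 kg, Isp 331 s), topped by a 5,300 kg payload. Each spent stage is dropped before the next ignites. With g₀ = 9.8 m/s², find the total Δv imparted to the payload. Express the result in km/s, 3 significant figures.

Ignition mass of stage 1 = 77,800+8,100 + 19,700+1,450 + 5,300 = 112,350 kg.
Stage 1: m₀ = 112,350 kg, m_f = 112,350 − 77,800 = 34,550 kg; Δv = 418×9.8×ln(3.252) = 4096.4×1.1792 ≈ 4831 m/s.
Stage 2: m₀ = 26,450 kg, m_f = 26,450 − 19,700 = 6,750 kg; Δv = 331×9.8×ln(3.919) = 3243.8×1.3657 ≈ 4430 m/s.
Total Δv = 4831 + 4430 = 9261 m/s.

Δv ≈ 9.26 km/s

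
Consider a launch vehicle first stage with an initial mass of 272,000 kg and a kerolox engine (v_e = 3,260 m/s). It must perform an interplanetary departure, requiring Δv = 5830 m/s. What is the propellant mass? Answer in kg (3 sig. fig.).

propellant mass ≈ 227000 kg

m₀/m_f = exp(Δv / v_e) = exp(5830 / 3260.0) = exp(1.7883) = 5.9795.
m_f = 272,000 / 5.9795 = 45,488.8 kg, so propellant = m₀ − m_f = 272,000 − 45,488.8 = 226,511.2 kg.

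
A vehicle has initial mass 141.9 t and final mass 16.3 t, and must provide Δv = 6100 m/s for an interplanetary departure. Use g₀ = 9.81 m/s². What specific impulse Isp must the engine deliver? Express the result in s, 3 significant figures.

Isp ≈ 287 s

ln(m₀/m_f) = ln(141900/16300) = ln(8.706) = 2.1640.
Rocket equation: v_e = Δv / ln(m₀/m_f) = 6100 / 2.1640 = 2818.9 m/s.
Isp = v_e / g₀ = 2818.9 / 9.81 = 287.4 s.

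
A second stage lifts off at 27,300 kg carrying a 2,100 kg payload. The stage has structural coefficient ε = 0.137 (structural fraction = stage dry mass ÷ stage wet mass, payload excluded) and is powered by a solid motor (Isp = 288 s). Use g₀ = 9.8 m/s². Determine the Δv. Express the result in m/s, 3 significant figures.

Δv ≈ 4500 m/s

Stage wet mass = m₀ − payload = 27,300 − 2,100 = 25,200 kg.
Stage dry mass = ε × stage wet mass = 0.137 × 25,200 = 3,452.4 kg.
Burnout mass m_f = stage dry + payload = 3,452.4 + 2,100 = 5,552.4 kg.
v_e = Isp · g₀ = 288 × 9.8 = 2822.4 m/s.
By the Tsiolkovsky rocket equation, Δv = v_e · ln(27,300/5,552.4) = 2822.4 × ln(4.917) = 2822.4 × 1.5927 ≈ 4495 m/s.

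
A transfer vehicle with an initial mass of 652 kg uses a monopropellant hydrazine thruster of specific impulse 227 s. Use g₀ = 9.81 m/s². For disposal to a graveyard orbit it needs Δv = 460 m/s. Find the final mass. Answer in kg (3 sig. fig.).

v_e = Isp · g₀ = 227 × 9.81 = 2226.9 m/s.
m₀/m_f = exp(Δv / v_e) = exp(460 / 2226.9) = exp(0.2066) = 1.2295.
m_f = m₀ / 1.2295 = 652 / 1.2295 = 530.297 kg.

final mass ≈ 530 kg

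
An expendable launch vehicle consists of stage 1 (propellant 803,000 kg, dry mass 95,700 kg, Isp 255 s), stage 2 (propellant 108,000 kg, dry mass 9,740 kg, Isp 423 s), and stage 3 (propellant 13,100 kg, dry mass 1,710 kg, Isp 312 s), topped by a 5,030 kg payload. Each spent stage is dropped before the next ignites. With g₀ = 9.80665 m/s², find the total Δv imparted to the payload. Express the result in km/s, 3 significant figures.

Δv ≈ 13.4 km/s

Ignition mass of stage 1 = 803,000+95,700 + 108,000+9,740 + 13,100+1,710 + 5,030 = 1,036,280 kg.
Stage 1: m₀ = 1,036,280 kg, m_f = 1,036,280 − 803,000 = 233,280 kg; Δv = 255×9.80665×ln(4.442) = 2500.7×1.4912 ≈ 3729 m/s.
Stage 2: m₀ = 137,580 kg, m_f = 137,580 − 108,000 = 29,580 kg; Δv = 423×9.80665×ln(4.651) = 4148.2×1.5371 ≈ 6376 m/s.
Stage 3: m₀ = 19,840 kg, m_f = 19,840 − 13,100 = 6,740 kg; Δv = 312×9.80665×ln(2.944) = 3059.7×1.0796 ≈ 3303 m/s.
Total Δv = 3729 + 6376 + 3303 = 13408 m/s.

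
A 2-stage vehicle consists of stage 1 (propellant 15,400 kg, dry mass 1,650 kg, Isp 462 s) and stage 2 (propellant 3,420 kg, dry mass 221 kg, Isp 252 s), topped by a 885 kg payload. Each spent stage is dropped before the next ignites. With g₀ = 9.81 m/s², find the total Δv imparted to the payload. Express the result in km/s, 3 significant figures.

Δv ≈ 9.15 km/s

Ignition mass of stage 1 = 15,400+1,650 + 3,420+221 + 885 = 21,576 kg.
Stage 1: m₀ = 21,576 kg, m_f = 21,576 − 15,400 = 6,176 kg; Δv = 462×9.81×ln(3.494) = 4532.2×1.2509 ≈ 5669 m/s.
Stage 2: m₀ = 4,526 kg, m_f = 4,526 − 3,420 = 1,106 kg; Δv = 252×9.81×ln(4.092) = 2472.1×1.4091 ≈ 3483 m/s.
Total Δv = 5669 + 3483 = 9152 m/s.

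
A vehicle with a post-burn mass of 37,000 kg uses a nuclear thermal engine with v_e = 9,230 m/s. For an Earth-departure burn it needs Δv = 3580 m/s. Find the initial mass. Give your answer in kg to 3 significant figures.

initial mass ≈ 54500 kg

Rocket equation: m₀/m_f = exp(Δv / v_e) = exp(3580 / 9230.0) = exp(0.3879) = 1.4738.
m₀ = m_f × 1.4738 = 37,000 × 1.4738 = 54,530.6 kg.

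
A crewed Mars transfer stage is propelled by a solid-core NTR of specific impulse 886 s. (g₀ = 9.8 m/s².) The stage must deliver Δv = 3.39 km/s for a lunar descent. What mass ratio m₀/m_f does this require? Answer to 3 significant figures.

mass ratio ≈ 1.48

v_e = Isp · g₀ = 886 × 9.8 = 8682.8 m/s.
m₀/m_f = exp(Δv / v_e) = exp(3390 / 8682.8) = exp(0.3904) = 1.4776.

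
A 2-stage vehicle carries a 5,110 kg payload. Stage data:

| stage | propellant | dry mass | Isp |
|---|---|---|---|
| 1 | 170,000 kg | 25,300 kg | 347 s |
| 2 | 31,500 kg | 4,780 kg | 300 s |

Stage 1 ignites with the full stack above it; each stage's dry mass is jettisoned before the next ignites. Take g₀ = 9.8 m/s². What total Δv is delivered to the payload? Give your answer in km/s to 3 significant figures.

Δv ≈ 8.52 km/s

Ignition mass of stage 1 = 170,000+25,300 + 31,500+4,780 + 5,110 = 236,690 kg.
Stage 1: m₀ = 236,690 kg, m_f = 236,690 − 170,000 = 66,690 kg; Δv = 347×9.8×ln(3.549) = 3400.6×1.2667 ≈ 4308 m/s.
Stage 2: m₀ = 41,390 kg, m_f = 41,390 − 31,500 = 9,890 kg; Δv = 300×9.8×ln(4.185) = 2940.0×1.4315 ≈ 4209 m/s.
Total Δv = 4308 + 4209 = 8517 m/s.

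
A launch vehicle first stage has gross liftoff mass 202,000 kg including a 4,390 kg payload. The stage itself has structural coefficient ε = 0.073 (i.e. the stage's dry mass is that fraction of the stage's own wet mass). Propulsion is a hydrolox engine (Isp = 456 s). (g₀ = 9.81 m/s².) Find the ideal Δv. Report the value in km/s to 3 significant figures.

Δv ≈ 10.6 km/s

Stage wet mass = m₀ − payload = 202,000 − 4,390 = 197,610 kg.
Stage dry mass = ε × stage wet mass = 0.073 × 197,610 = 14,425.5 kg.
Burnout mass m_f = stage dry + payload = 14,425.5 + 4,390 = 18,815.5 kg.
v_e = Isp · g₀ = 456 × 9.81 = 4473.4 m/s.
Rocket equation: Δv = v_e · ln(202,000/18,815.5) = 4473.4 × ln(10.74) = 4473.4 × 2.3736 ≈ 10618 m/s.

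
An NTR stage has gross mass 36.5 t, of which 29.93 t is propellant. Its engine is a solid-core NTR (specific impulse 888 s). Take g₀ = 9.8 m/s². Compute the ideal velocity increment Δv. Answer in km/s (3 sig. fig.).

v_e = Isp · g₀ = 888 × 9.8 = 8702.4 m/s.
m_f = m₀ − m_prop = 36.5 − 29.93 = 6.57 t.
Δv = v_e · ln(m₀/m_f) = 8702.4 × ln(5.556) = 8702.4 × 1.7148 ≈ 14922.9 m/s.

Δv ≈ 14.9 km/s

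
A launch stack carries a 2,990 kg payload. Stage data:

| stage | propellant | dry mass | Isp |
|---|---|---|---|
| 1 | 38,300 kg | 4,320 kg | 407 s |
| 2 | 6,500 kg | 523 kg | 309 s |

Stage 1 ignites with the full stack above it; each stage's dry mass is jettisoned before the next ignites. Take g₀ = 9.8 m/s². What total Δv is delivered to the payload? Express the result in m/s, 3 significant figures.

Ignition mass of stage 1 = 38,300+4,320 + 6,500+523 + 2,990 = 52,633 kg.
Stage 1: m₀ = 52,633 kg, m_f = 52,633 − 38,300 = 14,333 kg; Δv = 407×9.8×ln(3.672) = 3988.6×1.3008 ≈ 5188 m/s.
Stage 2: m₀ = 10,013 kg, m_f = 10,013 − 6,500 = 3,513 kg; Δv = 309×9.8×ln(2.85) = 3028.2×1.0474 ≈ 3172 m/s.
Total Δv = 5188 + 3172 = 8360 m/s.

Δv ≈ 8360 m/s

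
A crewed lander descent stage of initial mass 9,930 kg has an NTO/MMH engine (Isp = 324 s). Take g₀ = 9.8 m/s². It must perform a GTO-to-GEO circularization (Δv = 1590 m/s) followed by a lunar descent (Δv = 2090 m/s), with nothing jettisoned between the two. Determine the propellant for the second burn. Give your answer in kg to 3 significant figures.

v_e = Isp · g₀ = 324 × 9.8 = 3175.2 m/s.
After the first burn: m = 9930 × exp(−1590/3175.2) = 9930 × 0.60607 = 6,018.28 kg.
After the second burn: m = 6,018.28 × exp(−2090/3175.2) = 6,018.28 × 0.51777 = 3,116.08 kg.
Second-burn propellant = 6,018.28 − 3,116.08 = 2,902.2 kg.

propellant for the second burn ≈ 2900 kg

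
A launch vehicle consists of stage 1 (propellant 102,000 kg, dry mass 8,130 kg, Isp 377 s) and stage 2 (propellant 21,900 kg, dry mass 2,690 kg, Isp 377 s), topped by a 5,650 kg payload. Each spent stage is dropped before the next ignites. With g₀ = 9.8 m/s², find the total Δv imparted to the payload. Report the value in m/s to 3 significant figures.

Ignition mass of stage 1 = 102,000+8,130 + 21,900+2,690 + 5,650 = 140,370 kg.
Stage 1: m₀ = 140,370 kg, m_f = 140,370 − 102,000 = 38,370 kg; Δv = 377×9.8×ln(3.658) = 3694.6×1.2970 ≈ 4792 m/s.
Stage 2: m₀ = 30,240 kg, m_f = 30,240 − 21,900 = 8,340 kg; Δv = 377×9.8×ln(3.626) = 3694.6×1.2881 ≈ 4759 m/s.
Total Δv = 4792 + 4759 = 9551 m/s.

Δv ≈ 9550 m/s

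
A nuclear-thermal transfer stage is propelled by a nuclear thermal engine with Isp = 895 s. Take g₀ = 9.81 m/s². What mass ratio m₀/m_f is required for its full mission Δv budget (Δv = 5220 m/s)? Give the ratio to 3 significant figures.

mass ratio ≈ 1.81

v_e = Isp · g₀ = 895 × 9.81 = 8780.0 m/s.
Rocket equation: m₀/m_f = exp(Δv / v_e) = exp(5220 / 8780.0) = exp(0.5945) = 1.8122.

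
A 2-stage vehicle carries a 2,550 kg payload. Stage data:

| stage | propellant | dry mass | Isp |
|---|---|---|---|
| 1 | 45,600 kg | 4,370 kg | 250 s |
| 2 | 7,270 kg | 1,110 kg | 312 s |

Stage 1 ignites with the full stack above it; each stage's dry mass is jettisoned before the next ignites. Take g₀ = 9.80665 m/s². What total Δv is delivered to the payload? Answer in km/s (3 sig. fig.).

Ignition mass of stage 1 = 45,600+4,370 + 7,270+1,110 + 2,550 = 60,900 kg.
Stage 1: m₀ = 60,900 kg, m_f = 60,900 − 45,600 = 15,300 kg; Δv = 250×9.80665×ln(3.98) = 2451.7×1.3814 ≈ 3387 m/s.
Stage 2: m₀ = 10,930 kg, m_f = 10,930 − 7,270 = 3,660 kg; Δv = 312×9.80665×ln(2.986) = 3059.7×1.0940 ≈ 3347 m/s.
Total Δv = 3387 + 3347 = 6734 m/s.

Δv ≈ 6.73 km/s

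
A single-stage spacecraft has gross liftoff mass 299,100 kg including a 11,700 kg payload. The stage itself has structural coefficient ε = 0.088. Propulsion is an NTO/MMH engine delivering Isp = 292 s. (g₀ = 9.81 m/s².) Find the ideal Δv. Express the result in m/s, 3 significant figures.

Δv ≈ 5990 m/s

Stage wet mass = m₀ − payload = 299,100 − 11,700 = 287,400 kg.
Stage dry mass = ε × stage wet mass = 0.088 × 287,400 = 25,291.2 kg.
Burnout mass m_f = stage dry + payload = 25,291.2 + 11,700 = 36,991.2 kg.
v_e = Isp · g₀ = 292 × 9.81 = 2864.5 m/s.
Δv = v_e · ln(299,100/36,991.2) = 2864.5 × ln(8.086) = 2864.5 × 2.0901 ≈ 5987 m/s.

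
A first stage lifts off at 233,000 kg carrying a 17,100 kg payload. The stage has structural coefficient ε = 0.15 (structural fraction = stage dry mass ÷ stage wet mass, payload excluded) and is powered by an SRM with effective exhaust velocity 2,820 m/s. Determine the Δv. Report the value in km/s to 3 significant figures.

Δv ≈ 4.37 km/s

Stage wet mass = m₀ − payload = 233,000 − 17,100 = 215,900 kg.
Stage dry mass = ε × stage wet mass = 0.15 × 215,900 = 32,385 kg.
Burnout mass m_f = stage dry + payload = 32,385 + 17,100 = 49,485 kg.
Δv = v_e · ln(233,000/49,485) = 2820.0 × ln(4.708) = 2820.0 × 1.5494 ≈ 4369 m/s.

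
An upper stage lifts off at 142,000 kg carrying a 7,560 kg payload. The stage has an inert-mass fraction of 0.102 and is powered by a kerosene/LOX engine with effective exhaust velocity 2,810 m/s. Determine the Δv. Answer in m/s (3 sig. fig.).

Δv ≈ 5330 m/s

Stage wet mass = m₀ − payload = 142,000 − 7,560 = 134,440 kg.
Stage dry mass = ε × stage wet mass = 0.102 × 134,440 = 13,712.9 kg.
Burnout mass m_f = stage dry + payload = 13,712.9 + 7,560 = 21,272.9 kg.
From the ideal rocket equation, Δv = v_e · ln(142,000/21,272.9) = 2810.0 × ln(6.675) = 2810.0 × 1.8984 ≈ 5334 m/s.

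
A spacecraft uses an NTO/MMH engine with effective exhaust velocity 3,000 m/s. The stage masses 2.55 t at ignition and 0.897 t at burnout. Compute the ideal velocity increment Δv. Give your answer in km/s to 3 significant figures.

Δv = v_e · ln(m₀/m_f) = 3000.0 × ln(2.843) = 3000.0 × 1.0448 ≈ 3134.4 m/s.

Δv ≈ 3.13 km/s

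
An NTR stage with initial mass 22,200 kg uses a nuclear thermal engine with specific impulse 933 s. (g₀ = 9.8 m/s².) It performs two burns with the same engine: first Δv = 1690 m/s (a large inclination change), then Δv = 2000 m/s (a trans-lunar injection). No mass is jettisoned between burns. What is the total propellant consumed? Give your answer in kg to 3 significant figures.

v_e = Isp · g₀ = 933 × 9.8 = 9143.4 m/s.
After the first burn: m = 22200 × exp(−1690/9143.4) = 22200 × 0.83124 = 18,453.5 kg.
After the second burn: m = 18,453.5 × exp(−2000/9143.4) = 18,453.5 × 0.80353 = 14,827.9 kg.
Total propellant = m₀ − m_final = 22200 − 14,827.9 = 7,372.1 kg.

total propellant consumed ≈ 7370 kg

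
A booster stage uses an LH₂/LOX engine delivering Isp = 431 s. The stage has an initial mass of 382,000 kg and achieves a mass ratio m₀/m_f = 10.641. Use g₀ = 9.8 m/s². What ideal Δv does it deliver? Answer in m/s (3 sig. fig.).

Δv ≈ 9990 m/s

v_e = Isp · g₀ = 431 × 9.8 = 4223.8 m/s.
By the Tsiolkovsky rocket equation, Δv = v_e · ln(10.641) = 4223.8 × 2.3647 ≈ 9988.1 m/s.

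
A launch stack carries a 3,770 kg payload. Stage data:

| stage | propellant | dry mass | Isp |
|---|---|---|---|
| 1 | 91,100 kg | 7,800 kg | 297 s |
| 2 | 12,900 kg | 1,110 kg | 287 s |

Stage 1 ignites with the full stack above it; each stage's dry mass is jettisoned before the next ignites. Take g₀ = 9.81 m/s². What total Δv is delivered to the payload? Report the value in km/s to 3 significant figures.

Ignition mass of stage 1 = 91,100+7,800 + 12,900+1,110 + 3,770 = 116,680 kg.
Stage 1: m₀ = 116,680 kg, m_f = 116,680 − 91,100 = 25,580 kg; Δv = 297×9.81×ln(4.561) = 2913.6×1.5176 ≈ 4422 m/s.
Stage 2: m₀ = 17,780 kg, m_f = 17,780 − 12,900 = 4,880 kg; Δv = 287×9.81×ln(3.643) = 2815.5×1.2929 ≈ 3640 m/s.
Total Δv = 4422 + 3640 = 8062 m/s.

Δv ≈ 8.06 km/s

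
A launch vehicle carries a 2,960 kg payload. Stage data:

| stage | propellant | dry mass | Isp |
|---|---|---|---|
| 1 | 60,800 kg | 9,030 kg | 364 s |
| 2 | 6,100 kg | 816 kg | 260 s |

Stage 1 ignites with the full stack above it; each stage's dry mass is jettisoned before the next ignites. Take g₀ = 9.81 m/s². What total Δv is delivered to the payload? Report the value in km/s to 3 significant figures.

Ignition mass of stage 1 = 60,800+9,030 + 6,100+816 + 2,960 = 79,706 kg.
Stage 1: m₀ = 79,706 kg, m_f = 79,706 − 60,800 = 18,906 kg; Δv = 364×9.81×ln(4.216) = 3570.8×1.4389 ≈ 5138 m/s.
Stage 2: m₀ = 9,876 kg, m_f = 9,876 − 6,100 = 3,776 kg; Δv = 260×9.81×ln(2.615) = 2550.6×0.9614 ≈ 2452 m/s.
Total Δv = 5138 + 2452 = 7590 m/s.

Δv ≈ 7.59 km/s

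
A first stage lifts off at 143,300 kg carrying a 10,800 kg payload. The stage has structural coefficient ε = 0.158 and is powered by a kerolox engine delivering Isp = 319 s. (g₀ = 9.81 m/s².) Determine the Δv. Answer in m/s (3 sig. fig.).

Δv ≈ 4720 m/s

Stage wet mass = m₀ − payload = 143,300 − 10,800 = 132,500 kg.
Stage dry mass = ε × stage wet mass = 0.158 × 132,500 = 20,935 kg.
Burnout mass m_f = stage dry + payload = 20,935 + 10,800 = 31,735 kg.
v_e = Isp · g₀ = 319 × 9.81 = 3129.4 m/s.
From the ideal rocket equation, Δv = v_e · ln(143,300/31,735) = 3129.4 × ln(4.516) = 3129.4 × 1.5075 ≈ 4718 m/s.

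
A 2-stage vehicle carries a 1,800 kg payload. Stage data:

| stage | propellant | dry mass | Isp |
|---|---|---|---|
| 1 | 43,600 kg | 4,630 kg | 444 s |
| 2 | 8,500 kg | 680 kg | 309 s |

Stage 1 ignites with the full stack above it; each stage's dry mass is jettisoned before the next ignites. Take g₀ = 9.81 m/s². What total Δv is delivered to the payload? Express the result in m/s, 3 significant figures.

Ignition mass of stage 1 = 43,600+4,630 + 8,500+680 + 1,800 = 59,210 kg.
Stage 1: m₀ = 59,210 kg, m_f = 59,210 − 43,600 = 15,610 kg; Δv = 444×9.81×ln(3.793) = 4355.6×1.3332 ≈ 5807 m/s.
Stage 2: m₀ = 10,980 kg, m_f = 10,980 − 8,500 = 2,480 kg; Δv = 309×9.81×ln(4.427) = 3031.3×1.4878 ≈ 4510 m/s.
Total Δv = 5807 + 4510 = 10317 m/s.

Δv ≈ 10300 m/s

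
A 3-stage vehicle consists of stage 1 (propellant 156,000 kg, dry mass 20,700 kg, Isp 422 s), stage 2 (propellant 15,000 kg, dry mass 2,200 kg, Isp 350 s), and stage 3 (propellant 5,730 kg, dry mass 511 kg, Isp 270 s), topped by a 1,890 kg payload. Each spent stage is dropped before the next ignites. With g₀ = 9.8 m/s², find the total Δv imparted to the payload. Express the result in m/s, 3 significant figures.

Δv ≈ 12400 m/s

Ignition mass of stage 1 = 156,000+20,700 + 15,000+2,200 + 5,730+511 + 1,890 = 202,031 kg.
Stage 1: m₀ = 202,031 kg, m_f = 202,031 − 156,000 = 46,031 kg; Δv = 422×9.8×ln(4.389) = 4135.6×1.4791 ≈ 6117 m/s.
Stage 2: m₀ = 25,331 kg, m_f = 25,331 − 15,000 = 10,331 kg; Δv = 350×9.8×ln(2.452) = 3430.0×0.8969 ≈ 3076 m/s.
Stage 3: m₀ = 8,131 kg, m_f = 8,131 − 5,730 = 2,401 kg; Δv = 270×9.8×ln(3.387) = 2646.0×1.2198 ≈ 3228 m/s.
Total Δv = 6117 + 3076 + 3228 = 12421 m/s.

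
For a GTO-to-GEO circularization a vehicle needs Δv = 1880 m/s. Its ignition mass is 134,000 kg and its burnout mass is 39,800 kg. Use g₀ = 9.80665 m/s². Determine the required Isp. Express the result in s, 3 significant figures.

ln(m₀/m_f) = ln(134000/39800) = ln(3.367) = 1.2140.
Rocket equation: v_e = Δv / ln(m₀/m_f) = 1880 / 1.2140 = 1548.6 m/s.
Isp = v_e / g₀ = 1548.6 / 9.80665 = 157.9 s.

Isp ≈ 158 s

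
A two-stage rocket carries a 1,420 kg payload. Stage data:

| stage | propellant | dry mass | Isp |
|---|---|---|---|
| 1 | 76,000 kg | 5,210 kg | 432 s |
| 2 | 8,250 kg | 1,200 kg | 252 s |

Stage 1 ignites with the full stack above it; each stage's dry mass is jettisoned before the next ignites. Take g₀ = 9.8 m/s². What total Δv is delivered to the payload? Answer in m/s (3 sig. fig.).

Ignition mass of stage 1 = 76,000+5,210 + 8,250+1,200 + 1,420 = 92,080 kg.
Stage 1: m₀ = 92,080 kg, m_f = 92,080 − 76,000 = 16,080 kg; Δv = 432×9.8×ln(5.726) = 4233.6×1.7451 ≈ 7388 m/s.
Stage 2: m₀ = 10,870 kg, m_f = 10,870 − 8,250 = 2,620 kg; Δv = 252×9.8×ln(4.149) = 2469.6×1.4228 ≈ 3514 m/s.
Total Δv = 7388 + 3514 = 10902 m/s.

Δv ≈ 10900 m/s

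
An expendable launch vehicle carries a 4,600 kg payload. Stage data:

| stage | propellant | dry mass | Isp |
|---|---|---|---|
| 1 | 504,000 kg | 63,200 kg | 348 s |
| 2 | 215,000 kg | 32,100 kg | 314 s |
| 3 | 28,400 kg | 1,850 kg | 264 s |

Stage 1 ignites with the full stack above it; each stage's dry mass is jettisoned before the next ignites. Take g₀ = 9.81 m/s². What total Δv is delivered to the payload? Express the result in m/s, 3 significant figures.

Δv ≈ 11900 m/s

Ignition mass of stage 1 = 504,000+63,200 + 215,000+32,100 + 28,400+1,850 + 4,600 = 849,150 kg.
Stage 1: m₀ = 849,150 kg, m_f = 849,150 − 504,000 = 345,150 kg; Δv = 348×9.81×ln(2.46) = 3413.9×0.9003 ≈ 3073 m/s.
Stage 2: m₀ = 281,950 kg, m_f = 281,950 − 215,000 = 66,950 kg; Δv = 314×9.81×ln(4.211) = 3080.3×1.4378 ≈ 4429 m/s.
Stage 3: m₀ = 34,850 kg, m_f = 34,850 − 28,400 = 6,450 kg; Δv = 264×9.81×ln(5.403) = 2589.8×1.6870 ≈ 4369 m/s.
Total Δv = 3073 + 4429 + 4369 = 11871 m/s.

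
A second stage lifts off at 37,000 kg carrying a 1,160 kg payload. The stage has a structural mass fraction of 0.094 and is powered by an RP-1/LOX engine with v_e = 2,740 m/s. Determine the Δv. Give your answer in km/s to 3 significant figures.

Stage wet mass = m₀ − payload = 37,000 − 1,160 = 35,840 kg.
Stage dry mass = ε × stage wet mass = 0.094 × 35,840 = 3,368.96 kg.
Burnout mass m_f = stage dry + payload = 3,368.96 + 1,160 = 4,528.96 kg.
Δv = v_e · ln(37,000/4,528.96) = 2740.0 × ln(8.17) = 2740.0 × 2.1004 ≈ 5755 m/s.

Δv ≈ 5.76 km/s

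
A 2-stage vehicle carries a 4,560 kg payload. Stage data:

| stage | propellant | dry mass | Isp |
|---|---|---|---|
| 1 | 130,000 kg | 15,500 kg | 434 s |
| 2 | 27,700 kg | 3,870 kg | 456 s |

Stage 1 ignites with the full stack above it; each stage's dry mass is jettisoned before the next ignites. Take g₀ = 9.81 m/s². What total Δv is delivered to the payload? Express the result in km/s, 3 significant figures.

Ignition mass of stage 1 = 130,000+15,500 + 27,700+3,870 + 4,560 = 181,630 kg.
Stage 1: m₀ = 181,630 kg, m_f = 181,630 − 130,000 = 51,630 kg; Δv = 434×9.81×ln(3.518) = 4257.5×1.2579 ≈ 5355 m/s.
Stage 2: m₀ = 36,130 kg, m_f = 36,130 − 27,700 = 8,430 kg; Δv = 456×9.81×ln(4.286) = 4473.4×1.4553 ≈ 6510 m/s.
Total Δv = 5355 + 6510 = 11865 m/s.

Δv ≈ 11.9 km/s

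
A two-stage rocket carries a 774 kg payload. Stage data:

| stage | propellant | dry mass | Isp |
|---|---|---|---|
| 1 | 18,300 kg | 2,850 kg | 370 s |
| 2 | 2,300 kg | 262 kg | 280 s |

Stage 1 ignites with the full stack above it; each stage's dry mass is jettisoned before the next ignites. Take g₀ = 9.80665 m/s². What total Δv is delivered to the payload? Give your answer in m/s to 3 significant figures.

Δv ≈ 8200 m/s

Ignition mass of stage 1 = 18,300+2,850 + 2,300+262 + 774 = 24,486 kg.
Stage 1: m₀ = 24,486 kg, m_f = 24,486 − 18,300 = 6,186 kg; Δv = 370×9.80665×ln(3.958) = 3628.5×1.3758 ≈ 4992 m/s.
Stage 2: m₀ = 3,336 kg, m_f = 3,336 − 2,300 = 1,036 kg; Δv = 280×9.80665×ln(3.22) = 2745.9×1.1694 ≈ 3211 m/s.
Total Δv = 4992 + 3211 = 8203 m/s.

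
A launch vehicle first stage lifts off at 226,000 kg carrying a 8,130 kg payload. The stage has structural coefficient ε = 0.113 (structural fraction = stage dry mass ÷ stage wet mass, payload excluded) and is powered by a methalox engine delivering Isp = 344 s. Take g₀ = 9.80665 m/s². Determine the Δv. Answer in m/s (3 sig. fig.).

Stage wet mass = m₀ − payload = 226,000 − 8,130 = 217,870 kg.
Stage dry mass = ε × stage wet mass = 0.113 × 217,870 = 24,619.3 kg.
Burnout mass m_f = stage dry + payload = 24,619.3 + 8,130 = 32,749.3 kg.
v_e = Isp · g₀ = 344 × 9.80665 = 3373.5 m/s.
Δv = v_e · ln(226,000/32,749.3) = 3373.5 × ln(6.901) = 3373.5 × 1.9317 ≈ 6516 m/s.

Δv ≈ 6520 m/s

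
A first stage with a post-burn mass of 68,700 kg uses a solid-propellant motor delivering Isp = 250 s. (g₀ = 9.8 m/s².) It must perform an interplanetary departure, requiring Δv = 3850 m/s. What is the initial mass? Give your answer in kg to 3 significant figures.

initial mass ≈ 331000 kg

v_e = Isp · g₀ = 250 × 9.8 = 2450.0 m/s.
Using Δv = v_e ln(m₀/m_f): m₀/m_f = exp(Δv / v_e) = exp(3850 / 2450.0) = exp(1.5714) = 4.8135.
m₀ = m_f × 4.8135 = 68,700 × 4.8135 = 330,687 kg.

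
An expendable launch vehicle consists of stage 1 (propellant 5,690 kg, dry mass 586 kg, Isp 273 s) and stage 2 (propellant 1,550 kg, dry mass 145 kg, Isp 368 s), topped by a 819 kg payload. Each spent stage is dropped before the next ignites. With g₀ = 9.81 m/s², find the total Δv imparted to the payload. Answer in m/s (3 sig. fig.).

Δv ≈ 6250 m/s

Ignition mass of stage 1 = 5,690+586 + 1,550+145 + 819 = 8,790 kg.
Stage 1: m₀ = 8,790 kg, m_f = 8,790 − 5,690 = 3,100 kg; Δv = 273×9.81×ln(2.835) = 2678.1×1.0422 ≈ 2791 m/s.
Stage 2: m₀ = 2,514 kg, m_f = 2,514 − 1,550 = 964 kg; Δv = 368×9.81×ln(2.608) = 3610.1×0.9585 ≈ 3460 m/s.
Total Δv = 2791 + 3460 = 6251 m/s.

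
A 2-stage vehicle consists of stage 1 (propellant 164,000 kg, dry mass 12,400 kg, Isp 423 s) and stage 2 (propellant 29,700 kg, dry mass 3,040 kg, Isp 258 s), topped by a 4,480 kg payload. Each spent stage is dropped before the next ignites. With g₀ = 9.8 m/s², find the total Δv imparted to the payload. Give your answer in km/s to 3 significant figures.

Ignition mass of stage 1 = 164,000+12,400 + 29,700+3,040 + 4,480 = 213,620 kg.
Stage 1: m₀ = 213,620 kg, m_f = 213,620 − 164,000 = 49,620 kg; Δv = 423×9.8×ln(4.305) = 4145.4×1.4598 ≈ 6051 m/s.
Stage 2: m₀ = 37,220 kg, m_f = 37,220 − 29,700 = 7,520 kg; Δv = 258×9.8×ln(4.949) = 2528.4×1.5993 ≈ 4044 m/s.
Total Δv = 6051 + 4044 = 10095 m/s.

Δv ≈ 10.1 km/s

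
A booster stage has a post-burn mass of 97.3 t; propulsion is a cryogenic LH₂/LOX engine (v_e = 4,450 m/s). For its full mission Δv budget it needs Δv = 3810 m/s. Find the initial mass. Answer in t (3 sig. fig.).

initial mass ≈ 229 t

From the ideal rocket equation, m₀/m_f = exp(Δv / v_e) = exp(3810 / 4450.0) = exp(0.8562) = 2.3542.
m₀ = m_f × 2.3542 = 97.3 × 2.3542 = 229.064 t.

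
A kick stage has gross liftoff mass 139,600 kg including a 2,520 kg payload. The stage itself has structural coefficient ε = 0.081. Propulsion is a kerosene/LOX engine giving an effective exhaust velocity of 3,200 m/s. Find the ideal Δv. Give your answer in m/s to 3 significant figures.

Stage wet mass = m₀ − payload = 139,600 − 2,520 = 137,080 kg.
Stage dry mass = ε × stage wet mass = 0.081 × 137,080 = 11,103.5 kg.
Burnout mass m_f = stage dry + payload = 11,103.5 + 2,520 = 13,623.5 kg.
Δv = v_e · ln(139,600/13,623.5) = 3200.0 × ln(10.25) = 3200.0 × 2.3270 ≈ 7446 m/s.

Δv ≈ 7450 m/s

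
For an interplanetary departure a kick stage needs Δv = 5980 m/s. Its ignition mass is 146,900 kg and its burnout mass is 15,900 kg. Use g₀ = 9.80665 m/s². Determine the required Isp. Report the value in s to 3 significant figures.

Isp ≈ 274 s

ln(m₀/m_f) = ln(146900/15900) = ln(9.239) = 2.2234.
v_e = Δv / ln(m₀/m_f) = 5980 / 2.2234 = 2689.5 m/s.
Isp = v_e / g₀ = 2689.5 / 9.80665 = 274.3 s.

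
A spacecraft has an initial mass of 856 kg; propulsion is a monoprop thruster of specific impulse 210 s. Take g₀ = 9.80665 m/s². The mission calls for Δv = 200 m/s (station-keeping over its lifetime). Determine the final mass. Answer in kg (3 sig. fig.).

final mass ≈ 777 kg

v_e = Isp · g₀ = 210 × 9.80665 = 2059.4 m/s.
Using Δv = v_e ln(m₀/m_f): m₀/m_f = exp(Δv / v_e) = exp(200 / 2059.4) = exp(0.0971) = 1.1020.
m_f = m₀ / 1.1020 = 856 / 1.1020 = 776.77 kg.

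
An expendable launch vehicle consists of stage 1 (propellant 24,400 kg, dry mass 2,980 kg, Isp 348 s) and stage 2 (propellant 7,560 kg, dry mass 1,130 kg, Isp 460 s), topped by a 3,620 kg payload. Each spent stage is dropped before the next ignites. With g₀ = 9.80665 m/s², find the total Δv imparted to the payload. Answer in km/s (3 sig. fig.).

Ignition mass of stage 1 = 24,400+2,980 + 7,560+1,130 + 3,620 = 39,690 kg.
Stage 1: m₀ = 39,690 kg, m_f = 39,690 − 24,400 = 15,290 kg; Δv = 348×9.80665×ln(2.596) = 3412.7×0.9539 ≈ 3255 m/s.
Stage 2: m₀ = 12,310 kg, m_f = 12,310 − 7,560 = 4,750 kg; Δv = 460×9.80665×ln(2.592) = 4511.1×0.9523 ≈ 4296 m/s.
Total Δv = 3255 + 4296 = 7551 m/s.

Δv ≈ 7.55 km/s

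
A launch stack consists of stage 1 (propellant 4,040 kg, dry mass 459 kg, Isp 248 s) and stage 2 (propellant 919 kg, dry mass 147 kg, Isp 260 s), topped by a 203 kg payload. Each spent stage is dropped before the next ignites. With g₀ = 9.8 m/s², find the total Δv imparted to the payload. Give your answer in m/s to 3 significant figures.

Ignition mass of stage 1 = 4,040+459 + 919+147 + 203 = 5,768 kg.
Stage 1: m₀ = 5,768 kg, m_f = 5,768 − 4,040 = 1,728 kg; Δv = 248×9.8×ln(3.338) = 2430.4×1.2054 ≈ 2930 m/s.
Stage 2: m₀ = 1,269 kg, m_f = 1,269 − 919 = 350 kg; Δv = 260×9.8×ln(3.626) = 2548.0×1.2881 ≈ 3282 m/s.
Total Δv = 2930 + 3282 = 6212 m/s.

Δv ≈ 6210 m/s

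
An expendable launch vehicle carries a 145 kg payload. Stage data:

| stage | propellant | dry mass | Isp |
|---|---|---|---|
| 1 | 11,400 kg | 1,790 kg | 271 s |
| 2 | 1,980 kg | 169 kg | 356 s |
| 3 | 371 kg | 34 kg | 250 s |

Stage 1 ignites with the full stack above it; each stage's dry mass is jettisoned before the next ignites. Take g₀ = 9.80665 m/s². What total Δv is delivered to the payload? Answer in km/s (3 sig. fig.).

Ignition mass of stage 1 = 11,400+1,790 + 1,980+169 + 371+34 + 145 = 15,889 kg.
Stage 1: m₀ = 15,889 kg, m_f = 15,889 − 11,400 = 4,489 kg; Δv = 271×9.80665×ln(3.54) = 2657.6×1.2640 ≈ 3359 m/s.
Stage 2: m₀ = 2,699 kg, m_f = 2,699 − 1,980 = 719 kg; Δv = 356×9.80665×ln(3.754) = 3491.2×1.3228 ≈ 4618 m/s.
Stage 3: m₀ = 550 kg, m_f = 550 − 371 = 179 kg; Δv = 250×9.80665×ln(3.073) = 2451.7×1.1225 ≈ 2752 m/s.
Total Δv = 3359 + 4618 + 2752 = 10729 m/s.

Δv ≈ 10.7 km/s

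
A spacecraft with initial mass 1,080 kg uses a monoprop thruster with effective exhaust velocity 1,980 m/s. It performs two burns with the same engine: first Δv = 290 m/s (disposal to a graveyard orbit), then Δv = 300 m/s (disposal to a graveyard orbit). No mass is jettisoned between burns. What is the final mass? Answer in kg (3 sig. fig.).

After the first burn: m = 1080 × exp(−290/1980.0) = 1080 × 0.86376 = 932.861 kg.
After the second burn: m = 932.861 × exp(−300/1980.0) = 932.861 × 0.85940 = 801.701 kg.

final mass ≈ 802 kg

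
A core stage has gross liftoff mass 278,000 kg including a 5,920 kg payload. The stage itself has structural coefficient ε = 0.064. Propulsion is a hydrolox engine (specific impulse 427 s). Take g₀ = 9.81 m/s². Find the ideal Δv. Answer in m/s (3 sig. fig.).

Δv ≈ 10400 m/s

Stage wet mass = m₀ − payload = 278,000 − 5,920 = 272,080 kg.
Stage dry mass = ε × stage wet mass = 0.064 × 272,080 = 17,413.1 kg.
Burnout mass m_f = stage dry + payload = 17,413.1 + 5,920 = 23,333.1 kg.
v_e = Isp · g₀ = 427 × 9.81 = 4188.9 m/s.
Using Δv = v_e ln(m₀/m_f): Δv = v_e · ln(278,000/23,333.1) = 4188.9 × ln(11.91) = 4188.9 × 2.4777 ≈ 10379 m/s.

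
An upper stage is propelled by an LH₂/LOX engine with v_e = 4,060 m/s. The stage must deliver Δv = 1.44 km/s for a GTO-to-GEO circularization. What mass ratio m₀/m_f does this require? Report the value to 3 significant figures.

By the Tsiolkovsky rocket equation, m₀/m_f = exp(Δv / v_e) = exp(1440 / 4060.0) = exp(0.3547) = 1.4257.

mass ratio ≈ 1.43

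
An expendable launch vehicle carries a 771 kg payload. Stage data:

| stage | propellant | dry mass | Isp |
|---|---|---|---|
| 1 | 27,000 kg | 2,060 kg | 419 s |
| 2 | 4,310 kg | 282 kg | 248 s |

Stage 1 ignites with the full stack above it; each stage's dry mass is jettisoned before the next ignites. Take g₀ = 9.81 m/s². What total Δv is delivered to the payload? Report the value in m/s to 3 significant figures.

Ignition mass of stage 1 = 27,000+2,060 + 4,310+282 + 771 = 34,423 kg.
Stage 1: m₀ = 34,423 kg, m_f = 34,423 − 27,000 = 7,423 kg; Δv = 419×9.81×ln(4.637) = 4110.4×1.5341 ≈ 6306 m/s.
Stage 2: m₀ = 5,363 kg, m_f = 5,363 − 4,310 = 1,053 kg; Δv = 248×9.81×ln(5.093) = 2432.9×1.6279 ≈ 3960 m/s.
Total Δv = 6306 + 3960 = 10266 m/s.

Δv ≈ 10300 m/s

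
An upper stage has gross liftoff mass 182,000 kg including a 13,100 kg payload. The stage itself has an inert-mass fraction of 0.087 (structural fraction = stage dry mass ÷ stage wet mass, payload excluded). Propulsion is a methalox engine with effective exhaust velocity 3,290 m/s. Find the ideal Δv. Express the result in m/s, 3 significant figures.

Δv ≈ 6180 m/s

Stage wet mass = m₀ − payload = 182,000 − 13,100 = 168,900 kg.
Stage dry mass = ε × stage wet mass = 0.087 × 168,900 = 14,694.3 kg.
Burnout mass m_f = stage dry + payload = 14,694.3 + 13,100 = 27,794.3 kg.
Rocket equation: Δv = v_e · ln(182,000/27,794.3) = 3290.0 × ln(6.548) = 3290.0 × 1.8792 ≈ 6182 m/s.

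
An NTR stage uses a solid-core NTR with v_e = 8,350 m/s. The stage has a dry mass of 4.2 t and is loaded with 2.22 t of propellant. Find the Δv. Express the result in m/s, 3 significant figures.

Δv ≈ 3540 m/s

m₀ = m_dry + m_prop = 4.2 + 2.22 = 6.42 t.
Using Δv = v_e ln(m₀/m_f): Δv = v_e · ln(m₀/m_f) = 8350.0 × ln(1.529) = 8350.0 × 0.4243 ≈ 3543.2 m/s.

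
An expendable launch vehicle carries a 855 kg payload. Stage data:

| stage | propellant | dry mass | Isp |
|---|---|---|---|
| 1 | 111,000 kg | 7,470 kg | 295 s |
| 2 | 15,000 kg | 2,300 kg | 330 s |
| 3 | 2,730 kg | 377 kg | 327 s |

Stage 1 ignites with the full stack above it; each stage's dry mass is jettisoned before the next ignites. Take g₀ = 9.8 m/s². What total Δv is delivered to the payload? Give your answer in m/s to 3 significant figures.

Δv ≈ 12300 m/s

Ignition mass of stage 1 = 111,000+7,470 + 15,000+2,300 + 2,730+377 + 855 = 139,732 kg.
Stage 1: m₀ = 139,732 kg, m_f = 139,732 − 111,000 = 28,732 kg; Δv = 295×9.8×ln(4.863) = 2891.0×1.5817 ≈ 4573 m/s.
Stage 2: m₀ = 21,262 kg, m_f = 21,262 − 15,000 = 6,262 kg; Δv = 330×9.8×ln(3.395) = 3234.0×1.2224 ≈ 3953 m/s.
Stage 3: m₀ = 3,962 kg, m_f = 3,962 − 2,730 = 1,232 kg; Δv = 327×9.8×ln(3.216) = 3204.6×1.1681 ≈ 3743 m/s.
Total Δv = 4573 + 3953 + 3743 = 12269 m/s.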